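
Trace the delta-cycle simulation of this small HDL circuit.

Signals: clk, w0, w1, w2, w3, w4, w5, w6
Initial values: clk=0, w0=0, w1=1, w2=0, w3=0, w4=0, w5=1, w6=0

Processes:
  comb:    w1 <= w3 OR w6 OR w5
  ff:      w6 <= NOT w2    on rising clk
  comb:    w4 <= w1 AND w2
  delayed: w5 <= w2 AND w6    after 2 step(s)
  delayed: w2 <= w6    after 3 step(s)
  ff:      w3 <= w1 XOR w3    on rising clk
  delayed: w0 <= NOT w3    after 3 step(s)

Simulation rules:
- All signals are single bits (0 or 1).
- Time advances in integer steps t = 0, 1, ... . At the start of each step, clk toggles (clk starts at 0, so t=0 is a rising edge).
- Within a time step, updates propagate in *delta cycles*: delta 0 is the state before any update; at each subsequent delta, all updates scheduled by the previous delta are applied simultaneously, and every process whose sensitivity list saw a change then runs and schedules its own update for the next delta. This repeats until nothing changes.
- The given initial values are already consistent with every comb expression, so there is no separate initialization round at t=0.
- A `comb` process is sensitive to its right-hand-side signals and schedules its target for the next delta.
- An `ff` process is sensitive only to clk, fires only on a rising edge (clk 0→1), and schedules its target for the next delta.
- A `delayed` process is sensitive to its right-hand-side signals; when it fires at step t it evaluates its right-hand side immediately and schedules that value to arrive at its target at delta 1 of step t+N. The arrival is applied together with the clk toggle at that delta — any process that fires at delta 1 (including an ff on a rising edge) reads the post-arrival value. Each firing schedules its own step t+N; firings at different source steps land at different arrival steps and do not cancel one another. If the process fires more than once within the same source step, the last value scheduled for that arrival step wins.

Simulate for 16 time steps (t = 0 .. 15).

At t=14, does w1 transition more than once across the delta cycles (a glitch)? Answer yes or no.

t0.Δ0 w6=0 w5=1 w3=0 clk=0 w4=0 w0=0 w1=1 w2=0
t0.Δ1 w6=0 w5=1 w3=0 clk=1 w4=0 w0=0 w1=1 w2=0
t0.Δ2 w6=1 w5=1 w3=1 clk=1 w4=0 w0=0 w1=1 w2=0
t1.Δ0 w6=1 w5=1 w3=1 clk=1 w4=0 w0=0 w1=1 w2=0
t1.Δ1 w6=1 w5=1 w3=1 clk=0 w4=0 w0=0 w1=1 w2=0
t2.Δ0 w6=1 w5=1 w3=1 clk=0 w4=0 w0=0 w1=1 w2=0
t2.Δ1 w6=1 w5=0 w3=1 clk=1 w4=0 w0=0 w1=1 w2=0
t2.Δ2 w6=1 w5=0 w3=0 clk=1 w4=0 w0=0 w1=1 w2=0
t3.Δ0 w6=1 w5=0 w3=0 clk=1 w4=0 w0=0 w1=1 w2=0
t3.Δ1 w6=1 w5=0 w3=0 clk=0 w4=0 w0=0 w1=1 w2=1
t3.Δ2 w6=1 w5=0 w3=0 clk=0 w4=1 w0=0 w1=1 w2=1
t4.Δ0 w6=1 w5=0 w3=0 clk=0 w4=1 w0=0 w1=1 w2=1
t4.Δ1 w6=1 w5=0 w3=0 clk=1 w4=1 w0=0 w1=1 w2=1
t4.Δ2 w6=0 w5=0 w3=1 clk=1 w4=1 w0=0 w1=1 w2=1
t5.Δ0 w6=0 w5=0 w3=1 clk=1 w4=1 w0=0 w1=1 w2=1
t5.Δ1 w6=0 w5=1 w3=1 clk=0 w4=1 w0=1 w1=1 w2=1
t6.Δ0 w6=0 w5=1 w3=1 clk=0 w4=1 w0=1 w1=1 w2=1
t6.Δ1 w6=0 w5=0 w3=1 clk=1 w4=1 w0=1 w1=1 w2=1
t6.Δ2 w6=0 w5=0 w3=0 clk=1 w4=1 w0=1 w1=1 w2=1
t6.Δ3 w6=0 w5=0 w3=0 clk=1 w4=1 w0=1 w1=0 w2=1
t6.Δ4 w6=0 w5=0 w3=0 clk=1 w4=0 w0=1 w1=0 w2=1
t7.Δ0 w6=0 w5=0 w3=0 clk=1 w4=0 w0=1 w1=0 w2=1
t7.Δ1 w6=0 w5=0 w3=0 clk=0 w4=0 w0=0 w1=0 w2=0
t8.Δ0 w6=0 w5=0 w3=0 clk=0 w4=0 w0=0 w1=0 w2=0
t8.Δ1 w6=0 w5=0 w3=0 clk=1 w4=0 w0=0 w1=0 w2=0
t8.Δ2 w6=1 w5=0 w3=0 clk=1 w4=0 w0=0 w1=0 w2=0
t8.Δ3 w6=1 w5=0 w3=0 clk=1 w4=0 w0=0 w1=1 w2=0
t9.Δ0 w6=1 w5=0 w3=0 clk=1 w4=0 w0=0 w1=1 w2=0
t9.Δ1 w6=1 w5=0 w3=0 clk=0 w4=0 w0=1 w1=1 w2=0
t10.Δ0 w6=1 w5=0 w3=0 clk=0 w4=0 w0=1 w1=1 w2=0
t10.Δ1 w6=1 w5=0 w3=0 clk=1 w4=0 w0=1 w1=1 w2=0
t10.Δ2 w6=1 w5=0 w3=1 clk=1 w4=0 w0=1 w1=1 w2=0
t11.Δ0 w6=1 w5=0 w3=1 clk=1 w4=0 w0=1 w1=1 w2=0
t11.Δ1 w6=1 w5=0 w3=1 clk=0 w4=0 w0=1 w1=1 w2=1
t11.Δ2 w6=1 w5=0 w3=1 clk=0 w4=1 w0=1 w1=1 w2=1
t12.Δ0 w6=1 w5=0 w3=1 clk=0 w4=1 w0=1 w1=1 w2=1
t12.Δ1 w6=1 w5=0 w3=1 clk=1 w4=1 w0=1 w1=1 w2=1
t12.Δ2 w6=0 w5=0 w3=0 clk=1 w4=1 w0=1 w1=1 w2=1
t12.Δ3 w6=0 w5=0 w3=0 clk=1 w4=1 w0=1 w1=0 w2=1
t12.Δ4 w6=0 w5=0 w3=0 clk=1 w4=0 w0=1 w1=0 w2=1
t13.Δ0 w6=0 w5=0 w3=0 clk=1 w4=0 w0=1 w1=0 w2=1
t13.Δ1 w6=0 w5=1 w3=0 clk=0 w4=0 w0=0 w1=0 w2=1
t13.Δ2 w6=0 w5=1 w3=0 clk=0 w4=0 w0=0 w1=1 w2=1
t13.Δ3 w6=0 w5=1 w3=0 clk=0 w4=1 w0=0 w1=1 w2=1
t14.Δ0 w6=0 w5=1 w3=0 clk=0 w4=1 w0=0 w1=1 w2=1
t14.Δ1 w6=0 w5=0 w3=0 clk=1 w4=1 w0=0 w1=1 w2=1
t14.Δ2 w6=0 w5=0 w3=1 clk=1 w4=1 w0=0 w1=0 w2=1
t14.Δ3 w6=0 w5=0 w3=1 clk=1 w4=0 w0=0 w1=1 w2=1
t14.Δ4 w6=0 w5=0 w3=1 clk=1 w4=1 w0=0 w1=1 w2=1
t15.Δ0 w6=0 w5=0 w3=1 clk=1 w4=1 w0=0 w1=1 w2=1
t15.Δ1 w6=0 w5=0 w3=1 clk=0 w4=1 w0=1 w1=1 w2=0
t15.Δ2 w6=0 w5=0 w3=1 clk=0 w4=0 w0=1 w1=1 w2=0

yes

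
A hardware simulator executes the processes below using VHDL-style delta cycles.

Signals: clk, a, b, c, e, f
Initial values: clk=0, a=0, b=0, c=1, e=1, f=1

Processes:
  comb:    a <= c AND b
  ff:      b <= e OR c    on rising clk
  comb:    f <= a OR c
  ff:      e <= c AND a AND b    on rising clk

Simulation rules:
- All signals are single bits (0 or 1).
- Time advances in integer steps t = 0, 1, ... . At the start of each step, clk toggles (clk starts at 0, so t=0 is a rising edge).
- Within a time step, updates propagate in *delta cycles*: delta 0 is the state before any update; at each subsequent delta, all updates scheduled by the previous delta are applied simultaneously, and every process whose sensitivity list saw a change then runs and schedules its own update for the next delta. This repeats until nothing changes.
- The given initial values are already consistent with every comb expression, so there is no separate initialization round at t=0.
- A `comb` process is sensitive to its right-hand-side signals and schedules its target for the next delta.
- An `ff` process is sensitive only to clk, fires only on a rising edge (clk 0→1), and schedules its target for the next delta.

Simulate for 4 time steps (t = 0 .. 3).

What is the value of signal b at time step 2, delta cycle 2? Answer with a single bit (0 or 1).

1

t=0 Δ0: a=0 clk=0 f=1 b=0 c=1 e=1
  Δ1: clk:0→1
  Δ2: b:0→1, e:1→0
  Δ3: a:0→1
  (3Δ to stable)
t=1 Δ0: a=1 clk=1 f=1 b=1 c=1 e=0
  Δ1: clk:1→0
  (1Δ to stable)
t=2 Δ0: a=1 clk=0 f=1 b=1 c=1 e=0
  Δ1: clk:0→1
  Δ2: e:0→1
  (2Δ to stable)
t=3 Δ0: a=1 clk=1 f=1 b=1 c=1 e=1
  Δ1: clk:1→0
  (1Δ to stable)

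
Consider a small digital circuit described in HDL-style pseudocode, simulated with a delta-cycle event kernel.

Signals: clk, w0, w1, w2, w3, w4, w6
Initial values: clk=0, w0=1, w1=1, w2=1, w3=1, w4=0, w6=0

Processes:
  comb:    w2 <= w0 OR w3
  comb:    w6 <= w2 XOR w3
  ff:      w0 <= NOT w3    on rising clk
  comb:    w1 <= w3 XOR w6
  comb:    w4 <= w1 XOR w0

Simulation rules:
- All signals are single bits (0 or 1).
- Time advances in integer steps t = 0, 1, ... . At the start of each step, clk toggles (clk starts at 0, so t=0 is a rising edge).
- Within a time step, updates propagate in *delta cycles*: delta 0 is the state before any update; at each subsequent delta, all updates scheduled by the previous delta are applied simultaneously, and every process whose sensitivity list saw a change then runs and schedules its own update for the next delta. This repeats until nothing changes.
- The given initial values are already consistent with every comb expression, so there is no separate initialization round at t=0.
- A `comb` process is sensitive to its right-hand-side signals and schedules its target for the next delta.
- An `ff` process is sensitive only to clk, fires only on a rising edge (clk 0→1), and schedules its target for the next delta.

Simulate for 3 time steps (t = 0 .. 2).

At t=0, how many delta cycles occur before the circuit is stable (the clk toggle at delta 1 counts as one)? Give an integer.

3

t=0 Δ0: w4=0 w0=1 w6=0 clk=0 w2=1 w1=1 w3=1
  Δ1: clk:0→1
  Δ2: w0:1→0
  Δ3: w4:0→1
  (3Δ to stable)
t=1 Δ0: w4=1 w0=0 w6=0 clk=1 w2=1 w1=1 w3=1
  Δ1: clk:1→0
  (1Δ to stable)
t=2 Δ0: w4=1 w0=0 w6=0 clk=0 w2=1 w1=1 w3=1
  Δ1: clk:0→1
  (1Δ to stable)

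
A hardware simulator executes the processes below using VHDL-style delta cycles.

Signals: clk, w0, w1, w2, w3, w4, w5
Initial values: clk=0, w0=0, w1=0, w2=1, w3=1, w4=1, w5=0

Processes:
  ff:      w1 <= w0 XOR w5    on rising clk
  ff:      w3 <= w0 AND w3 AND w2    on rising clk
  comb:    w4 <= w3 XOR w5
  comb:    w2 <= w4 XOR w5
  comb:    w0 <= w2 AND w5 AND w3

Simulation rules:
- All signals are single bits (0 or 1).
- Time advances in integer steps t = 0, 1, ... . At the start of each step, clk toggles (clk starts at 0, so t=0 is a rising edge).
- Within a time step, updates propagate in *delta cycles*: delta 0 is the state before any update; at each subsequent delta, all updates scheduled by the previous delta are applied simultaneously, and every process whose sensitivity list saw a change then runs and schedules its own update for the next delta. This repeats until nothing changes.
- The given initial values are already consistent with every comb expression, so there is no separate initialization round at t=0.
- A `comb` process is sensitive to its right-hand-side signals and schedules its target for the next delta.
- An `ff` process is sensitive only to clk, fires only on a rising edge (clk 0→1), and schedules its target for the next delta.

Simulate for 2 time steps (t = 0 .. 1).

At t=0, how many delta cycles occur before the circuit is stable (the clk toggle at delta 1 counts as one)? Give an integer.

[bits: w1,clk,w5,w0,w3,w2,w4]
t=0: Δ0=0000111 Δ1=0100111 Δ2=0100011 Δ3=0100010 Δ4=0100000 | 4Δ
t=1: Δ0=0100000 Δ1=0000000 | 1Δ

4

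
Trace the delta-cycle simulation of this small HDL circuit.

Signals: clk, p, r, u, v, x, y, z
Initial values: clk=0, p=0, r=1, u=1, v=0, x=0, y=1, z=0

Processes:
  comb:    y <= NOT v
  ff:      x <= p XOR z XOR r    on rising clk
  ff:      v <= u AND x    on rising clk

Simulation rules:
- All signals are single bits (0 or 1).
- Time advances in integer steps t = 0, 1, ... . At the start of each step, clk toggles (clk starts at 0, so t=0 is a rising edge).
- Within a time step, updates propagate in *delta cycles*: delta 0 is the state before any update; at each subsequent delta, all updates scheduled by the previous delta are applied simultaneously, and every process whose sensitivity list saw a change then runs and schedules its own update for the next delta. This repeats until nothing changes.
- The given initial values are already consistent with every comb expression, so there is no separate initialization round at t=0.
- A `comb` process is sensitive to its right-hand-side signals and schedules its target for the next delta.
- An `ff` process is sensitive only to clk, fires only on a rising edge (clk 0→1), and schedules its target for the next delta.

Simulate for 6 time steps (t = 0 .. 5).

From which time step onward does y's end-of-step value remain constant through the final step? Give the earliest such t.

2

t0.Δ0 r=1 v=0 p=0 y=1 u=1 x=0 clk=0 z=0
t0.Δ1 r=1 v=0 p=0 y=1 u=1 x=0 clk=1 z=0
t0.Δ2 r=1 v=0 p=0 y=1 u=1 x=1 clk=1 z=0
t1.Δ0 r=1 v=0 p=0 y=1 u=1 x=1 clk=1 z=0
t1.Δ1 r=1 v=0 p=0 y=1 u=1 x=1 clk=0 z=0
t2.Δ0 r=1 v=0 p=0 y=1 u=1 x=1 clk=0 z=0
t2.Δ1 r=1 v=0 p=0 y=1 u=1 x=1 clk=1 z=0
t2.Δ2 r=1 v=1 p=0 y=1 u=1 x=1 clk=1 z=0
t2.Δ3 r=1 v=1 p=0 y=0 u=1 x=1 clk=1 z=0
t3.Δ0 r=1 v=1 p=0 y=0 u=1 x=1 clk=1 z=0
t3.Δ1 r=1 v=1 p=0 y=0 u=1 x=1 clk=0 z=0
t4.Δ0 r=1 v=1 p=0 y=0 u=1 x=1 clk=0 z=0
t4.Δ1 r=1 v=1 p=0 y=0 u=1 x=1 clk=1 z=0
t5.Δ0 r=1 v=1 p=0 y=0 u=1 x=1 clk=1 z=0
t5.Δ1 r=1 v=1 p=0 y=0 u=1 x=1 clk=0 z=0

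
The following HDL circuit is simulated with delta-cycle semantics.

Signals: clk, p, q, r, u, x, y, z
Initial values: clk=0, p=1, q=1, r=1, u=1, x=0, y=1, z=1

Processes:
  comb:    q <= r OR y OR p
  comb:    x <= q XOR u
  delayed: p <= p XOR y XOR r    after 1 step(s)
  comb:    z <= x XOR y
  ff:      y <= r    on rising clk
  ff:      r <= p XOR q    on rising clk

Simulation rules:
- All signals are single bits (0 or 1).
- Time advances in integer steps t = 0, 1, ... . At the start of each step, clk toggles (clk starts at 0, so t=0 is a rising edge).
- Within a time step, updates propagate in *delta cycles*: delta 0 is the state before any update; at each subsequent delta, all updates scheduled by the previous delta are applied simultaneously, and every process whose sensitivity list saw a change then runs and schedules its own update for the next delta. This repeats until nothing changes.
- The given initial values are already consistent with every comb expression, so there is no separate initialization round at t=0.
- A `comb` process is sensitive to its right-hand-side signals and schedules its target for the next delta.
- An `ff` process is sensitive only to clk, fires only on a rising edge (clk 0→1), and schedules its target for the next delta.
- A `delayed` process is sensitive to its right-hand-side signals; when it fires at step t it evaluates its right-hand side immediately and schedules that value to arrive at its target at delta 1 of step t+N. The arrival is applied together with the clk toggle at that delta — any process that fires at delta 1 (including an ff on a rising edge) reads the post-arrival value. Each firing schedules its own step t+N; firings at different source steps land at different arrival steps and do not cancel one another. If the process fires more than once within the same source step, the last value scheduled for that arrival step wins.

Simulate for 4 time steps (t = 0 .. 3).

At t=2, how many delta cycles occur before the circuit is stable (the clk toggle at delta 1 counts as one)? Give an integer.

t0.Δ0 x=0 z=1 q=1 clk=0 r=1 y=1 p=1 u=1
t0.Δ1 x=0 z=1 q=1 clk=1 r=1 y=1 p=1 u=1
t0.Δ2 x=0 z=1 q=1 clk=1 r=0 y=1 p=1 u=1
t1.Δ0 x=0 z=1 q=1 clk=1 r=0 y=1 p=1 u=1
t1.Δ1 x=0 z=1 q=1 clk=0 r=0 y=1 p=0 u=1
t2.Δ0 x=0 z=1 q=1 clk=0 r=0 y=1 p=0 u=1
t2.Δ1 x=0 z=1 q=1 clk=1 r=0 y=1 p=1 u=1
t2.Δ2 x=0 z=1 q=1 clk=1 r=0 y=0 p=1 u=1
t2.Δ3 x=0 z=0 q=1 clk=1 r=0 y=0 p=1 u=1
t3.Δ0 x=0 z=0 q=1 clk=1 r=0 y=0 p=1 u=1
t3.Δ1 x=0 z=0 q=1 clk=0 r=0 y=0 p=1 u=1

3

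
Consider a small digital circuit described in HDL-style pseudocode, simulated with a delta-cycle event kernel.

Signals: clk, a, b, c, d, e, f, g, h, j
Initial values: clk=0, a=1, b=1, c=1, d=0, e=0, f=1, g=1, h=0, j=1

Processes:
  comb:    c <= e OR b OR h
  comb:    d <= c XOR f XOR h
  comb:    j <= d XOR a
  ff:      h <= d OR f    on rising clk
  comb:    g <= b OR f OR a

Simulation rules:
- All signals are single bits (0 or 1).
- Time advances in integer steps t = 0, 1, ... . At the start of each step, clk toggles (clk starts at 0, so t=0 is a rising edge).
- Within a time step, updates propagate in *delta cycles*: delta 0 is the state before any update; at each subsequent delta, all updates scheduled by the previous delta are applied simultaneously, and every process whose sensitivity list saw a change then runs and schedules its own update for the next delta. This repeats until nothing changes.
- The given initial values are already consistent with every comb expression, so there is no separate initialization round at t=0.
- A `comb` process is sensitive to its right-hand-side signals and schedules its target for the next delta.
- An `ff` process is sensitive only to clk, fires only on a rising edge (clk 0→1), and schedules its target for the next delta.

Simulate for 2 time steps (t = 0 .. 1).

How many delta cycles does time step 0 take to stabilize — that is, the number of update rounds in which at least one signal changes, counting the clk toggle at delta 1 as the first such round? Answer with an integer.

t=0 Δ0: c=1 clk=0 e=0 b=1 g=1 h=0 f=1 j=1 d=0 a=1
  Δ1: clk:0→1
  Δ2: h:0→1
  Δ3: d:0→1
  Δ4: j:1→0
  (4Δ to stable)
t=1 Δ0: c=1 clk=1 e=0 b=1 g=1 h=1 f=1 j=0 d=1 a=1
  Δ1: clk:1→0
  (1Δ to stable)

4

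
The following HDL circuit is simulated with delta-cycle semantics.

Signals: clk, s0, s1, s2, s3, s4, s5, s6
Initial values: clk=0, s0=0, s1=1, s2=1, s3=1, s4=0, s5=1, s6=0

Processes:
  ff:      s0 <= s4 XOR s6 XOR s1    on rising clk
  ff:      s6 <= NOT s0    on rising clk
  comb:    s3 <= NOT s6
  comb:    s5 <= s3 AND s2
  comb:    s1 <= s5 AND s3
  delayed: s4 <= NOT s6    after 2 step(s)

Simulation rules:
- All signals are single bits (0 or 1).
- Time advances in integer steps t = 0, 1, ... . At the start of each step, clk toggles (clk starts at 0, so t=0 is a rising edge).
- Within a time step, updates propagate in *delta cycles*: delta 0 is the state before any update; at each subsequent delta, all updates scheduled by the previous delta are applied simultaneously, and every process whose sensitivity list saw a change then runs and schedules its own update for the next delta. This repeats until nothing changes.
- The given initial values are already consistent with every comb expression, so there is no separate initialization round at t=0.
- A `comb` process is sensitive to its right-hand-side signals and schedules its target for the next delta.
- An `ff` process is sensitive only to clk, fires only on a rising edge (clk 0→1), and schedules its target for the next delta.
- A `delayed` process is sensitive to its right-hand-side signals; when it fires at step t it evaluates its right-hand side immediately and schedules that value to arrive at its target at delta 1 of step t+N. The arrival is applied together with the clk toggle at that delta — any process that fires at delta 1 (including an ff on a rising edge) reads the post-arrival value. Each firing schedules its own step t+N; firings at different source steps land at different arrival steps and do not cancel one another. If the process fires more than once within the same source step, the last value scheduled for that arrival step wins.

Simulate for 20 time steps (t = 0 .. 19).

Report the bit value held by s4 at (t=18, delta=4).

t=0 Δ0: s0=0 s6=0 s3=1 s1=1 s5=1 clk=0 s2=1 s4=0
  Δ1: clk:0→1
  Δ2: s0:0→1, s6:0→1
  Δ3: s3:1→0
  Δ4: s1:1→0, s5:1→0
  (4Δ to stable)
t=1 Δ0: s0=1 s6=1 s3=0 s1=0 s5=0 clk=1 s2=1 s4=0
  Δ1: clk:1→0
  (1Δ to stable)
t=2 Δ0: s0=1 s6=1 s3=0 s1=0 s5=0 clk=0 s2=1 s4=0
  Δ1: clk:0→1
  Δ2: s6:1→0
  Δ3: s3:0→1
  Δ4: s5:0→1
  Δ5: s1:0→1
  (5Δ to stable)
t=3 Δ0: s0=1 s6=0 s3=1 s1=1 s5=1 clk=1 s2=1 s4=0
  Δ1: clk:1→0
  (1Δ to stable)
t=4 Δ0: s0=1 s6=0 s3=1 s1=1 s5=1 clk=0 s2=1 s4=0
  Δ1: clk:0→1, s4:0→1
  Δ2: s0:1→0
  (2Δ to stable)
t=5 Δ0: s0=0 s6=0 s3=1 s1=1 s5=1 clk=1 s2=1 s4=1
  Δ1: clk:1→0
  (1Δ to stable)
t=6 Δ0: s0=0 s6=0 s3=1 s1=1 s5=1 clk=0 s2=1 s4=1
  Δ1: clk:0→1
  Δ2: s6:0→1
  Δ3: s3:1→0
  Δ4: s1:1→0, s5:1→0
  (4Δ to stable)
t=7 Δ0: s0=0 s6=1 s3=0 s1=0 s5=0 clk=1 s2=1 s4=1
  Δ1: clk:1→0
  (1Δ to stable)
t=8 Δ0: s0=0 s6=1 s3=0 s1=0 s5=0 clk=0 s2=1 s4=1
  Δ1: clk:0→1, s4:1→0
  Δ2: s0:0→1
  (2Δ to stable)
t=9 Δ0: s0=1 s6=1 s3=0 s1=0 s5=0 clk=1 s2=1 s4=0
  Δ1: clk:1→0
  (1Δ to stable)
t=10 Δ0: s0=1 s6=1 s3=0 s1=0 s5=0 clk=0 s2=1 s4=0
  Δ1: clk:0→1
  Δ2: s6:1→0
  Δ3: s3:0→1
  Δ4: s5:0→1
  Δ5: s1:0→1
  (5Δ to stable)
t=11 Δ0: s0=1 s6=0 s3=1 s1=1 s5=1 clk=1 s2=1 s4=0
  Δ1: clk:1→0
  (1Δ to stable)
t=12 Δ0: s0=1 s6=0 s3=1 s1=1 s5=1 clk=0 s2=1 s4=0
  Δ1: clk:0→1, s4:0→1
  Δ2: s0:1→0
  (2Δ to stable)
t=13 Δ0: s0=0 s6=0 s3=1 s1=1 s5=1 clk=1 s2=1 s4=1
  Δ1: clk:1→0
  (1Δ to stable)
t=14 Δ0: s0=0 s6=0 s3=1 s1=1 s5=1 clk=0 s2=1 s4=1
  Δ1: clk:0→1
  Δ2: s6:0→1
  Δ3: s3:1→0
  Δ4: s1:1→0, s5:1→0
  (4Δ to stable)
t=15 Δ0: s0=0 s6=1 s3=0 s1=0 s5=0 clk=1 s2=1 s4=1
  Δ1: clk:1→0
  (1Δ to stable)
t=16 Δ0: s0=0 s6=1 s3=0 s1=0 s5=0 clk=0 s2=1 s4=1
  Δ1: clk:0→1, s4:1→0
  Δ2: s0:0→1
  (2Δ to stable)
t=17 Δ0: s0=1 s6=1 s3=0 s1=0 s5=0 clk=1 s2=1 s4=0
  Δ1: clk:1→0
  (1Δ to stable)
t=18 Δ0: s0=1 s6=1 s3=0 s1=0 s5=0 clk=0 s2=1 s4=0
  Δ1: clk:0→1
  Δ2: s6:1→0
  Δ3: s3:0→1
  Δ4: s5:0→1
  Δ5: s1:0→1
  (5Δ to stable)
t=19 Δ0: s0=1 s6=0 s3=1 s1=1 s5=1 clk=1 s2=1 s4=0
  Δ1: clk:1→0
  (1Δ to stable)

0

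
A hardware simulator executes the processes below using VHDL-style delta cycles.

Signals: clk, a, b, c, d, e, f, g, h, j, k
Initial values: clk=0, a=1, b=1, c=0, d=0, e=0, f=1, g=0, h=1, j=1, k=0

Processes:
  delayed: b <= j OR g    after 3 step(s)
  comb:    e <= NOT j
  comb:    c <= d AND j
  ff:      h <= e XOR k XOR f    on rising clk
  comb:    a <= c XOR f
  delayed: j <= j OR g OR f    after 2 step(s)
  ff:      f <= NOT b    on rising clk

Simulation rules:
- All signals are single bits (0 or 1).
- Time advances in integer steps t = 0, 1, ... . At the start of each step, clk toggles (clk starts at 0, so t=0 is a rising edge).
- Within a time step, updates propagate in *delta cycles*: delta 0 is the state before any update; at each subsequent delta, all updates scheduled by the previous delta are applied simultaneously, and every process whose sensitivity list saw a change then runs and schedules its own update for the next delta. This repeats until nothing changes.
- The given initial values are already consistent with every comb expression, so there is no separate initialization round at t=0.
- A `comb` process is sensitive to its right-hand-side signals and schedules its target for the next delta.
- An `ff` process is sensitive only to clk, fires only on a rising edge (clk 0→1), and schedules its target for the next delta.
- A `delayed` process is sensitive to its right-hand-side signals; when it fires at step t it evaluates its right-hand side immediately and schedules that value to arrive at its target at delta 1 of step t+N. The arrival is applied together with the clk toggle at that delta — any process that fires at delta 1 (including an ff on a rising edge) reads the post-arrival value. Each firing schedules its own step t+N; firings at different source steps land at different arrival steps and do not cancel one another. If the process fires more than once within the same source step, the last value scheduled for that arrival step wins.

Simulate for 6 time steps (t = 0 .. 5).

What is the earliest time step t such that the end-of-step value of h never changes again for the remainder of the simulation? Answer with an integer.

t0.Δ0 b=1 k=0 e=0 d=0 g=0 c=0 clk=0 a=1 j=1 f=1 h=1
t0.Δ1 b=1 k=0 e=0 d=0 g=0 c=0 clk=1 a=1 j=1 f=1 h=1
t0.Δ2 b=1 k=0 e=0 d=0 g=0 c=0 clk=1 a=1 j=1 f=0 h=1
t0.Δ3 b=1 k=0 e=0 d=0 g=0 c=0 clk=1 a=0 j=1 f=0 h=1
t1.Δ0 b=1 k=0 e=0 d=0 g=0 c=0 clk=1 a=0 j=1 f=0 h=1
t1.Δ1 b=1 k=0 e=0 d=0 g=0 c=0 clk=0 a=0 j=1 f=0 h=1
t2.Δ0 b=1 k=0 e=0 d=0 g=0 c=0 clk=0 a=0 j=1 f=0 h=1
t2.Δ1 b=1 k=0 e=0 d=0 g=0 c=0 clk=1 a=0 j=1 f=0 h=1
t2.Δ2 b=1 k=0 e=0 d=0 g=0 c=0 clk=1 a=0 j=1 f=0 h=0
t3.Δ0 b=1 k=0 e=0 d=0 g=0 c=0 clk=1 a=0 j=1 f=0 h=0
t3.Δ1 b=1 k=0 e=0 d=0 g=0 c=0 clk=0 a=0 j=1 f=0 h=0
t4.Δ0 b=1 k=0 e=0 d=0 g=0 c=0 clk=0 a=0 j=1 f=0 h=0
t4.Δ1 b=1 k=0 e=0 d=0 g=0 c=0 clk=1 a=0 j=1 f=0 h=0
t5.Δ0 b=1 k=0 e=0 d=0 g=0 c=0 clk=1 a=0 j=1 f=0 h=0
t5.Δ1 b=1 k=0 e=0 d=0 g=0 c=0 clk=0 a=0 j=1 f=0 h=0

2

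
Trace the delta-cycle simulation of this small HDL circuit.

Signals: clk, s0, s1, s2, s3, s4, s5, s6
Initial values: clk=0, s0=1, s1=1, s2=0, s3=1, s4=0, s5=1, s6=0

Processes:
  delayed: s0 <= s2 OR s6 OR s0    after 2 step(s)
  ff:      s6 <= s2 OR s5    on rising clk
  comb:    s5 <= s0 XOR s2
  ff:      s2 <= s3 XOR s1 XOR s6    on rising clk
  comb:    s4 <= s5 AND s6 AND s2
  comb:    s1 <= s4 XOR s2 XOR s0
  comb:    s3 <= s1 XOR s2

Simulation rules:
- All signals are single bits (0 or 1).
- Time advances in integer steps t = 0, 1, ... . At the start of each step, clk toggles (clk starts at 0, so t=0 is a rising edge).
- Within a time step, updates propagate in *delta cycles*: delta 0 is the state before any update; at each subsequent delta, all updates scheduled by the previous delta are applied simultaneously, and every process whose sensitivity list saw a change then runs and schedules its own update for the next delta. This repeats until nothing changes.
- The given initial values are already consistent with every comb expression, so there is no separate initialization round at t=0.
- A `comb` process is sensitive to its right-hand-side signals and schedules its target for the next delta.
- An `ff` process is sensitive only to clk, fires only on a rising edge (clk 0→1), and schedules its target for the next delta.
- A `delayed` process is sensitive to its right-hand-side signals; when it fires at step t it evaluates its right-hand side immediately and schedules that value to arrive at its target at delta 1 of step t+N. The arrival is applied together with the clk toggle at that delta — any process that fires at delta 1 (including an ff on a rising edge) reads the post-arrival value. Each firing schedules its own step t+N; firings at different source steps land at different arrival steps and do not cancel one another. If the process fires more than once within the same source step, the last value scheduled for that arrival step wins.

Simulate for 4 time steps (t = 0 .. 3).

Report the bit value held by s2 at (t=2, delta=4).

1

t=0 Δ0: s3=1 clk=0 s0=1 s2=0 s5=1 s6=0 s1=1 s4=0
  Δ1: clk:0→1
  Δ2: s6:0→1
  (2Δ to stable)
t=1 Δ0: s3=1 clk=1 s0=1 s2=0 s5=1 s6=1 s1=1 s4=0
  Δ1: clk:1→0
  (1Δ to stable)
t=2 Δ0: s3=1 clk=0 s0=1 s2=0 s5=1 s6=1 s1=1 s4=0
  Δ1: clk:0→1
  Δ2: s2:0→1
  Δ3: s3:1→0, s5:1→0, s1:1→0, s4:0→1
  Δ4: s3:0→1, s1:0→1, s4:1→0
  Δ5: s3:1→0, s1:1→0
  Δ6: s3:0→1
  (6Δ to stable)
t=3 Δ0: s3=1 clk=1 s0=1 s2=1 s5=0 s6=1 s1=0 s4=0
  Δ1: clk:1→0
  (1Δ to stable)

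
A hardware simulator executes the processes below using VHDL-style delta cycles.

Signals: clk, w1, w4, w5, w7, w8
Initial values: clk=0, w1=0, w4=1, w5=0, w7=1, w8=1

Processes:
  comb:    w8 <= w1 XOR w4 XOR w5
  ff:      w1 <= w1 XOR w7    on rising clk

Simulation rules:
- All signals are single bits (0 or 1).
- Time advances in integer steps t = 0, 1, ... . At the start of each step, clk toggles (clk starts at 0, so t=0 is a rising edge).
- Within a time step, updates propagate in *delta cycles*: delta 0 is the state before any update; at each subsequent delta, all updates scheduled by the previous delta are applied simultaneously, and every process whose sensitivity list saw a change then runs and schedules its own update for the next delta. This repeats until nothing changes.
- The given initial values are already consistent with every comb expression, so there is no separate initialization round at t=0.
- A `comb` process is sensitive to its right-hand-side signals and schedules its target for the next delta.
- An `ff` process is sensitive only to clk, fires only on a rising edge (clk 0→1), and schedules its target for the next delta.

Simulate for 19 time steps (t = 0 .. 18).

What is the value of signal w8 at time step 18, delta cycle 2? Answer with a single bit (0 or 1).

t=0 Δ0: w5=0 clk=0 w1=0 w7=1 w4=1 w8=1
  Δ1: clk:0→1
  Δ2: w1:0→1
  Δ3: w8:1→0
  (3Δ to stable)
t=1 Δ0: w5=0 clk=1 w1=1 w7=1 w4=1 w8=0
  Δ1: clk:1→0
  (1Δ to stable)
t=2 Δ0: w5=0 clk=0 w1=1 w7=1 w4=1 w8=0
  Δ1: clk:0→1
  Δ2: w1:1→0
  Δ3: w8:0→1
  (3Δ to stable)
t=3 Δ0: w5=0 clk=1 w1=0 w7=1 w4=1 w8=1
  Δ1: clk:1→0
  (1Δ to stable)
t=4 Δ0: w5=0 clk=0 w1=0 w7=1 w4=1 w8=1
  Δ1: clk:0→1
  Δ2: w1:0→1
  Δ3: w8:1→0
  (3Δ to stable)
t=5 Δ0: w5=0 clk=1 w1=1 w7=1 w4=1 w8=0
  Δ1: clk:1→0
  (1Δ to stable)
t=6 Δ0: w5=0 clk=0 w1=1 w7=1 w4=1 w8=0
  Δ1: clk:0→1
  Δ2: w1:1→0
  Δ3: w8:0→1
  (3Δ to stable)
t=7 Δ0: w5=0 clk=1 w1=0 w7=1 w4=1 w8=1
  Δ1: clk:1→0
  (1Δ to stable)
t=8 Δ0: w5=0 clk=0 w1=0 w7=1 w4=1 w8=1
  Δ1: clk:0→1
  Δ2: w1:0→1
  Δ3: w8:1→0
  (3Δ to stable)
t=9 Δ0: w5=0 clk=1 w1=1 w7=1 w4=1 w8=0
  Δ1: clk:1→0
  (1Δ to stable)
t=10 Δ0: w5=0 clk=0 w1=1 w7=1 w4=1 w8=0
  Δ1: clk:0→1
  Δ2: w1:1→0
  Δ3: w8:0→1
  (3Δ to stable)
t=11 Δ0: w5=0 clk=1 w1=0 w7=1 w4=1 w8=1
  Δ1: clk:1→0
  (1Δ to stable)
t=12 Δ0: w5=0 clk=0 w1=0 w7=1 w4=1 w8=1
  Δ1: clk:0→1
  Δ2: w1:0→1
  Δ3: w8:1→0
  (3Δ to stable)
t=13 Δ0: w5=0 clk=1 w1=1 w7=1 w4=1 w8=0
  Δ1: clk:1→0
  (1Δ to stable)
t=14 Δ0: w5=0 clk=0 w1=1 w7=1 w4=1 w8=0
  Δ1: clk:0→1
  Δ2: w1:1→0
  Δ3: w8:0→1
  (3Δ to stable)
t=15 Δ0: w5=0 clk=1 w1=0 w7=1 w4=1 w8=1
  Δ1: clk:1→0
  (1Δ to stable)
t=16 Δ0: w5=0 clk=0 w1=0 w7=1 w4=1 w8=1
  Δ1: clk:0→1
  Δ2: w1:0→1
  Δ3: w8:1→0
  (3Δ to stable)
t=17 Δ0: w5=0 clk=1 w1=1 w7=1 w4=1 w8=0
  Δ1: clk:1→0
  (1Δ to stable)
t=18 Δ0: w5=0 clk=0 w1=1 w7=1 w4=1 w8=0
  Δ1: clk:0→1
  Δ2: w1:1→0
  Δ3: w8:0→1
  (3Δ to stable)

0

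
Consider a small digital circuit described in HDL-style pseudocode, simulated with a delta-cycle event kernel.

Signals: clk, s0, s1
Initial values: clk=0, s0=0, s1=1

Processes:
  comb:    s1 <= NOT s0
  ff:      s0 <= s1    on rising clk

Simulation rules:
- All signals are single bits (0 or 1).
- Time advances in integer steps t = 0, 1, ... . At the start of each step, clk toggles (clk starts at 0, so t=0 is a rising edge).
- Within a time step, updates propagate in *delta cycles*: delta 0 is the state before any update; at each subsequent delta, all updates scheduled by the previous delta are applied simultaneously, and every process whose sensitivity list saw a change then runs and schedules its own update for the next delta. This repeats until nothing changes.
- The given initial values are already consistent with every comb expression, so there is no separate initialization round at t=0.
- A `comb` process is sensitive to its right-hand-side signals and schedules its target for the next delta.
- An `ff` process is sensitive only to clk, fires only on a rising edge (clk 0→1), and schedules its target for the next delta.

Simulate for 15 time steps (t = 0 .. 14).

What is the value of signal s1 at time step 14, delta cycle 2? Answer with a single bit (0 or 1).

0

t=0 Δ0: clk=0 s0=0 s1=1
  Δ1: clk:0→1
  Δ2: s0:0→1
  Δ3: s1:1→0
  (3Δ to stable)
t=1 Δ0: clk=1 s0=1 s1=0
  Δ1: clk:1→0
  (1Δ to stable)
t=2 Δ0: clk=0 s0=1 s1=0
  Δ1: clk:0→1
  Δ2: s0:1→0
  Δ3: s1:0→1
  (3Δ to stable)
t=3 Δ0: clk=1 s0=0 s1=1
  Δ1: clk:1→0
  (1Δ to stable)
t=4 Δ0: clk=0 s0=0 s1=1
  Δ1: clk:0→1
  Δ2: s0:0→1
  Δ3: s1:1→0
  (3Δ to stable)
t=5 Δ0: clk=1 s0=1 s1=0
  Δ1: clk:1→0
  (1Δ to stable)
t=6 Δ0: clk=0 s0=1 s1=0
  Δ1: clk:0→1
  Δ2: s0:1→0
  Δ3: s1:0→1
  (3Δ to stable)
t=7 Δ0: clk=1 s0=0 s1=1
  Δ1: clk:1→0
  (1Δ to stable)
t=8 Δ0: clk=0 s0=0 s1=1
  Δ1: clk:0→1
  Δ2: s0:0→1
  Δ3: s1:1→0
  (3Δ to stable)
t=9 Δ0: clk=1 s0=1 s1=0
  Δ1: clk:1→0
  (1Δ to stable)
t=10 Δ0: clk=0 s0=1 s1=0
  Δ1: clk:0→1
  Δ2: s0:1→0
  Δ3: s1:0→1
  (3Δ to stable)
t=11 Δ0: clk=1 s0=0 s1=1
  Δ1: clk:1→0
  (1Δ to stable)
t=12 Δ0: clk=0 s0=0 s1=1
  Δ1: clk:0→1
  Δ2: s0:0→1
  Δ3: s1:1→0
  (3Δ to stable)
t=13 Δ0: clk=1 s0=1 s1=0
  Δ1: clk:1→0
  (1Δ to stable)
t=14 Δ0: clk=0 s0=1 s1=0
  Δ1: clk:0→1
  Δ2: s0:1→0
  Δ3: s1:0→1
  (3Δ to stable)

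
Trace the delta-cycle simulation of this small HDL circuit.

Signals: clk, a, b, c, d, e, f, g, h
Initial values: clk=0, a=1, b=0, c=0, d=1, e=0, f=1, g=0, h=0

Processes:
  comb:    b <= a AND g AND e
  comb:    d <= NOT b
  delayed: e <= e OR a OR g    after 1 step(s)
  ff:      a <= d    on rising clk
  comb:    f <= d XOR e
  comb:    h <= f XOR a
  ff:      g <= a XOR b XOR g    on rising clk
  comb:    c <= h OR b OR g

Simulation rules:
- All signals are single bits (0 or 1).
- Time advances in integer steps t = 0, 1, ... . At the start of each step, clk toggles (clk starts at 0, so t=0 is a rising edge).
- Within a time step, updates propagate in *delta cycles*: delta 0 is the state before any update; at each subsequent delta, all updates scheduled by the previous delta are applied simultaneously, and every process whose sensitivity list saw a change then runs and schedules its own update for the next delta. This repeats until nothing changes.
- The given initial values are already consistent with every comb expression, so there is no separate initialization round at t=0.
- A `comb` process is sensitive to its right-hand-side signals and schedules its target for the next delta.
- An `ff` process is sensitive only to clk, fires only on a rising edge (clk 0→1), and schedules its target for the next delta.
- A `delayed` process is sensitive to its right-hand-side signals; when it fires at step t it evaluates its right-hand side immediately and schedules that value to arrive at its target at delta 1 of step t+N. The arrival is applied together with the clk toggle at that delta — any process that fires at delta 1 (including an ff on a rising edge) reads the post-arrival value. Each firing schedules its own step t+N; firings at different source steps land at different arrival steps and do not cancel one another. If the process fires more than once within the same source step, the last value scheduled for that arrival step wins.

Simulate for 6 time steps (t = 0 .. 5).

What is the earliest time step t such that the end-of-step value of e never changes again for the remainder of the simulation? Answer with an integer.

t0.Δ0 d=1 a=1 g=0 e=0 b=0 clk=0 h=0 f=1 c=0
t0.Δ1 d=1 a=1 g=0 e=0 b=0 clk=1 h=0 f=1 c=0
t0.Δ2 d=1 a=1 g=1 e=0 b=0 clk=1 h=0 f=1 c=0
t0.Δ3 d=1 a=1 g=1 e=0 b=0 clk=1 h=0 f=1 c=1
t1.Δ0 d=1 a=1 g=1 e=0 b=0 clk=1 h=0 f=1 c=1
t1.Δ1 d=1 a=1 g=1 e=1 b=0 clk=0 h=0 f=1 c=1
t1.Δ2 d=1 a=1 g=1 e=1 b=1 clk=0 h=0 f=0 c=1
t1.Δ3 d=0 a=1 g=1 e=1 b=1 clk=0 h=1 f=0 c=1
t1.Δ4 d=0 a=1 g=1 e=1 b=1 clk=0 h=1 f=1 c=1
t1.Δ5 d=0 a=1 g=1 e=1 b=1 clk=0 h=0 f=1 c=1
t2.Δ0 d=0 a=1 g=1 e=1 b=1 clk=0 h=0 f=1 c=1
t2.Δ1 d=0 a=1 g=1 e=1 b=1 clk=1 h=0 f=1 c=1
t2.Δ2 d=0 a=0 g=1 e=1 b=1 clk=1 h=0 f=1 c=1
t2.Δ3 d=0 a=0 g=1 e=1 b=0 clk=1 h=1 f=1 c=1
t2.Δ4 d=1 a=0 g=1 e=1 b=0 clk=1 h=1 f=1 c=1
t2.Δ5 d=1 a=0 g=1 e=1 b=0 clk=1 h=1 f=0 c=1
t2.Δ6 d=1 a=0 g=1 e=1 b=0 clk=1 h=0 f=0 c=1
t3.Δ0 d=1 a=0 g=1 e=1 b=0 clk=1 h=0 f=0 c=1
t3.Δ1 d=1 a=0 g=1 e=1 b=0 clk=0 h=0 f=0 c=1
t4.Δ0 d=1 a=0 g=1 e=1 b=0 clk=0 h=0 f=0 c=1
t4.Δ1 d=1 a=0 g=1 e=1 b=0 clk=1 h=0 f=0 c=1
t4.Δ2 d=1 a=1 g=1 e=1 b=0 clk=1 h=0 f=0 c=1
t4.Δ3 d=1 a=1 g=1 e=1 b=1 clk=1 h=1 f=0 c=1
t4.Δ4 d=0 a=1 g=1 e=1 b=1 clk=1 h=1 f=0 c=1
t4.Δ5 d=0 a=1 g=1 e=1 b=1 clk=1 h=1 f=1 c=1
t4.Δ6 d=0 a=1 g=1 e=1 b=1 clk=1 h=0 f=1 c=1
t5.Δ0 d=0 a=1 g=1 e=1 b=1 clk=1 h=0 f=1 c=1
t5.Δ1 d=0 a=1 g=1 e=1 b=1 clk=0 h=0 f=1 c=1

1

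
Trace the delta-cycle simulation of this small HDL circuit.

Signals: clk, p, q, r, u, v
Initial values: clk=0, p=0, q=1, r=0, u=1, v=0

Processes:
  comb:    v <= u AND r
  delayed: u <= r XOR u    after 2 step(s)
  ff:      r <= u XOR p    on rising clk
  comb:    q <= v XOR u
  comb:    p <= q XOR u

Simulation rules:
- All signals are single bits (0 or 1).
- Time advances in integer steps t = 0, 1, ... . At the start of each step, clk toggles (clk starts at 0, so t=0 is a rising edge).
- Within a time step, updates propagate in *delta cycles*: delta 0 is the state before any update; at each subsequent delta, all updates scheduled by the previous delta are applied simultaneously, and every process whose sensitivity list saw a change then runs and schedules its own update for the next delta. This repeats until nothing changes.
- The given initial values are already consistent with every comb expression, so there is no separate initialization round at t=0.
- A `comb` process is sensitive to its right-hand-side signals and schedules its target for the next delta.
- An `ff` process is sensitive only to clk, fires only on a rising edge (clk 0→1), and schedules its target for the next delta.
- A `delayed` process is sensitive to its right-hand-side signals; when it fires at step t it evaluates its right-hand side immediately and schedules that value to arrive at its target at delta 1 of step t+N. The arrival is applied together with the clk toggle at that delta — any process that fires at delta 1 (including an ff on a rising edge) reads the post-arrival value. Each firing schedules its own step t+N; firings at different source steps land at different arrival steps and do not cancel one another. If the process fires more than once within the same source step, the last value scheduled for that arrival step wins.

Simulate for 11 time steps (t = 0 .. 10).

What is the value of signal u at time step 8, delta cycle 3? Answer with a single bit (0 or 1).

[bits: clk,u,r,p,v,q]
t=0: Δ0=010001 Δ1=110001 Δ2=111001 Δ3=111011 Δ4=111010 Δ5=111110 | 5Δ
t=1: Δ0=111110 Δ1=011110 | 1Δ
t=2: Δ0=011110 Δ1=101110 Δ2=101001 Δ3=101100 Δ4=101000 | 4Δ
t=3: Δ0=101000 Δ1=001000 | 1Δ
t=4: Δ0=001000 Δ1=111000 Δ2=111111 Δ3=111010 Δ4=111110 | 4Δ
t=5: Δ0=111110 Δ1=011110 | 1Δ
t=6: Δ0=011110 Δ1=101110 Δ2=101001 Δ3=101100 Δ4=101000 | 4Δ
t=7: Δ0=101000 Δ1=001000 | 1Δ
t=8: Δ0=001000 Δ1=111000 Δ2=111111 Δ3=111010 Δ4=111110 | 4Δ
t=9: Δ0=111110 Δ1=011110 | 1Δ
t=10: Δ0=011110 Δ1=101110 Δ2=101001 Δ3=101100 Δ4=101000 | 4Δ

1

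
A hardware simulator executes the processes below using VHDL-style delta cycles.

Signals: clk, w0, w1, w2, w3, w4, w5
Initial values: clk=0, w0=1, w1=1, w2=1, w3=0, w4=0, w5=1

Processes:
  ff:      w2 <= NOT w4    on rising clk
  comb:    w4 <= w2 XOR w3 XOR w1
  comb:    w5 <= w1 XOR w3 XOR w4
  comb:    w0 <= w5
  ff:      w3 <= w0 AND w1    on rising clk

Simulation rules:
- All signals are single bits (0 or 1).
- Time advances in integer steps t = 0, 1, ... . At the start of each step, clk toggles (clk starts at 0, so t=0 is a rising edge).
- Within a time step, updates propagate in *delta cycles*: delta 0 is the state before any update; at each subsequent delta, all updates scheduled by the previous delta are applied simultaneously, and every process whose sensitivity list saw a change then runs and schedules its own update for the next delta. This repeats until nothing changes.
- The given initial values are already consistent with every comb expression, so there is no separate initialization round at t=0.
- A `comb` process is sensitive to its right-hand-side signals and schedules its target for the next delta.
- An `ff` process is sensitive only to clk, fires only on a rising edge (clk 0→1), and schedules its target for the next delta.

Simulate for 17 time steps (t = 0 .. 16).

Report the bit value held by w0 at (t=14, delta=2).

t=0 Δ0: clk=0 w4=0 w5=1 w1=1 w3=0 w2=1 w0=1
  Δ1: clk:0→1
  Δ2: w3:0→1
  Δ3: w4:0→1, w5:1→0
  Δ4: w5:0→1, w0:1→0
  Δ5: w0:0→1
  (5Δ to stable)
t=1 Δ0: clk=1 w4=1 w5=1 w1=1 w3=1 w2=1 w0=1
  Δ1: clk:1→0
  (1Δ to stable)
t=2 Δ0: clk=0 w4=1 w5=1 w1=1 w3=1 w2=1 w0=1
  Δ1: clk:0→1
  Δ2: w2:1→0
  Δ3: w4:1→0
  Δ4: w5:1→0
  Δ5: w0:1→0
  (5Δ to stable)
t=3 Δ0: clk=1 w4=0 w5=0 w1=1 w3=1 w2=0 w0=0
  Δ1: clk:1→0
  (1Δ to stable)
t=4 Δ0: clk=0 w4=0 w5=0 w1=1 w3=1 w2=0 w0=0
  Δ1: clk:0→1
  Δ2: w3:1→0, w2:0→1
  Δ3: w5:0→1
  Δ4: w0:0→1
  (4Δ to stable)
t=5 Δ0: clk=1 w4=0 w5=1 w1=1 w3=0 w2=1 w0=1
  Δ1: clk:1→0
  (1Δ to stable)
t=6 Δ0: clk=0 w4=0 w5=1 w1=1 w3=0 w2=1 w0=1
  Δ1: clk:0→1
  Δ2: w3:0→1
  Δ3: w4:0→1, w5:1→0
  Δ4: w5:0→1, w0:1→0
  Δ5: w0:0→1
  (5Δ to stable)
t=7 Δ0: clk=1 w4=1 w5=1 w1=1 w3=1 w2=1 w0=1
  Δ1: clk:1→0
  (1Δ to stable)
t=8 Δ0: clk=0 w4=1 w5=1 w1=1 w3=1 w2=1 w0=1
  Δ1: clk:0→1
  Δ2: w2:1→0
  Δ3: w4:1→0
  Δ4: w5:1→0
  Δ5: w0:1→0
  (5Δ to stable)
t=9 Δ0: clk=1 w4=0 w5=0 w1=1 w3=1 w2=0 w0=0
  Δ1: clk:1→0
  (1Δ to stable)
t=10 Δ0: clk=0 w4=0 w5=0 w1=1 w3=1 w2=0 w0=0
  Δ1: clk:0→1
  Δ2: w3:1→0, w2:0→1
  Δ3: w5:0→1
  Δ4: w0:0→1
  (4Δ to stable)
t=11 Δ0: clk=1 w4=0 w5=1 w1=1 w3=0 w2=1 w0=1
  Δ1: clk:1→0
  (1Δ to stable)
t=12 Δ0: clk=0 w4=0 w5=1 w1=1 w3=0 w2=1 w0=1
  Δ1: clk:0→1
  Δ2: w3:0→1
  Δ3: w4:0→1, w5:1→0
  Δ4: w5:0→1, w0:1→0
  Δ5: w0:0→1
  (5Δ to stable)
t=13 Δ0: clk=1 w4=1 w5=1 w1=1 w3=1 w2=1 w0=1
  Δ1: clk:1→0
  (1Δ to stable)
t=14 Δ0: clk=0 w4=1 w5=1 w1=1 w3=1 w2=1 w0=1
  Δ1: clk:0→1
  Δ2: w2:1→0
  Δ3: w4:1→0
  Δ4: w5:1→0
  Δ5: w0:1→0
  (5Δ to stable)
t=15 Δ0: clk=1 w4=0 w5=0 w1=1 w3=1 w2=0 w0=0
  Δ1: clk:1→0
  (1Δ to stable)
t=16 Δ0: clk=0 w4=0 w5=0 w1=1 w3=1 w2=0 w0=0
  Δ1: clk:0→1
  Δ2: w3:1→0, w2:0→1
  Δ3: w5:0→1
  Δ4: w0:0→1
  (4Δ to stable)

1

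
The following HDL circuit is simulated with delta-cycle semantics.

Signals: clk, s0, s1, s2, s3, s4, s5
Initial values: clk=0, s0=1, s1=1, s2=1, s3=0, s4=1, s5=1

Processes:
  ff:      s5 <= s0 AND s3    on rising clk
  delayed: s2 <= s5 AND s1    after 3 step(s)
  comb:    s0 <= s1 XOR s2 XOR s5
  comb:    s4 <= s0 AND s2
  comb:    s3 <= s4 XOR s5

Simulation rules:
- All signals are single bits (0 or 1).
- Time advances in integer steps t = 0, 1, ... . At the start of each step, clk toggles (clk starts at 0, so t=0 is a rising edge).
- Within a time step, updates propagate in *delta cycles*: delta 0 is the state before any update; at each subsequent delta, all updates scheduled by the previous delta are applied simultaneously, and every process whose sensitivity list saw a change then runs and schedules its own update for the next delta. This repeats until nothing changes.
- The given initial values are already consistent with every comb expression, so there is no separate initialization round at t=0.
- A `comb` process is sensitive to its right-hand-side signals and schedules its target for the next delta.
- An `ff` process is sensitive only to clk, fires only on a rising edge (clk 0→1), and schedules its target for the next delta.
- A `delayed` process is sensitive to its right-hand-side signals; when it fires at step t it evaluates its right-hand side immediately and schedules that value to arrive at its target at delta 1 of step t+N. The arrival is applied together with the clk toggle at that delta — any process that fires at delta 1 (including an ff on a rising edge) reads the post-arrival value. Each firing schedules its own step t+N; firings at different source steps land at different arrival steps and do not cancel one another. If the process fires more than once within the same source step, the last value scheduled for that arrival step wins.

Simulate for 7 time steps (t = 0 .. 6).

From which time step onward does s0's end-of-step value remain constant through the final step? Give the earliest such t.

[bits: s5,clk,s3,s4,s2,s1,s0]
t=0: Δ0=1001111 Δ1=1101111 Δ2=0101111 Δ3=0111110 Δ4=0110110 Δ5=0100110 | 5Δ
t=1: Δ0=0100110 Δ1=0000110 | 1Δ
t=2: Δ0=0000110 Δ1=0100110 | 1Δ
t=3: Δ0=0100110 Δ1=0000010 Δ2=0000011 | 2Δ
t=4: Δ0=0000011 Δ1=0100011 | 1Δ
t=5: Δ0=0100011 Δ1=0000011 | 1Δ
t=6: Δ0=0000011 Δ1=0100011 | 1Δ

3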